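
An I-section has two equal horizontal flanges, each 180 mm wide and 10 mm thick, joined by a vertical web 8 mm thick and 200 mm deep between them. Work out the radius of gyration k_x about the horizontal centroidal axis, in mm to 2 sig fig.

Treat the section as a set of non-overlapping primitives; coordinates are from the bounding-box lower-left.
Bottom flange: 180 × 10, A = 1 800 mm², y = 5 mm, Ī = 15 000 mm⁴.
Web: 8 × 200, A = 1 600 mm², y = 110 mm, Ī = 5 333 333 mm⁴.
Top flange: 180 × 10, A = 1 800 mm², y = 215 mm, Ī = 15 000 mm⁴.
By symmetry the centroid is at mid-height, ȳ = 110 mm.
Transfer each piece to the horizontal centroidal axis using Ī + A·d² with d = y − 110:
  bottom flange: d = -105 mm → contributes +19 860 000 mm⁴
  web: d = 0 mm → contributes +5 333 333 mm⁴
  top flange: d = 105 mm → contributes +19 860 000 mm⁴
Total I = 45 053 333 mm⁴.
Radius of gyration: k = √(I/A) = √(45 053 333 / 5 200) = 93.08 mm.

k_x ≈ 93 mm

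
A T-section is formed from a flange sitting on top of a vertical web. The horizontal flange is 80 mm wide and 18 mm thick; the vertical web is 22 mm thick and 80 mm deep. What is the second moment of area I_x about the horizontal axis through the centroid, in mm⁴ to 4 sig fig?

I_x ≈ 2.879 × 10⁶ mm⁴

Split into non-overlapping primitives; take the origin at the lower-left of the bounding box.
Flange: 80 × 18, A = 1 440 mm², y = 89 mm, Ī = 38 880 mm⁴.
Web: 22 × 80, A = 1 760 mm², y = 40 mm, Ī = 938 667 mm⁴.
Centroid: ȳ = ΣA·y / ΣA = 62.05 mm.
Transfer each piece to the horizontal axis through the centroid using Ī + A·d² with d = y − 62.05:
  flange: d = 26.95 mm → contributes +1 084 756 mm⁴
  web: d = -22.05 mm → contributes +1 794 383 mm⁴
Total I = 2 879 139 mm⁴.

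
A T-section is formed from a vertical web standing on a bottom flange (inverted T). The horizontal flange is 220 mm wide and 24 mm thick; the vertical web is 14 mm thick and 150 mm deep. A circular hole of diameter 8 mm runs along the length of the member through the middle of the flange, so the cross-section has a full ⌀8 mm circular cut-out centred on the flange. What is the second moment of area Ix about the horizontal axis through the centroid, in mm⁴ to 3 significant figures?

Ix ≈ 1.55 × 10⁷ mm⁴

Split into non-overlapping primitives; take the origin at the lower-left of the bounding box.
Flange: 220 × 24, A = 5 280 mm², y = 12 mm, Ī = 253 440 mm⁴.
Web: 14 × 150, A = 2 100 mm², y = 99 mm, Ī = 3 937 500 mm⁴.
Hole (subtracted): ⌀8, A = 50.265 mm², y = 12 mm, Ī = 201.06 mm⁴.
Centroid: ȳ = ΣA·y / ΣA = 36.926 mm.
Transfer each piece to the horizontal axis through the centroid using Ī + A·d² with d = y − 36.926:
  flange: d = -24.926 mm → contributes +3 533 898 mm⁴
  web: d = 62.074 mm → contributes +12 029 215 mm⁴
  hole: d = -24.926 mm → contributes −31 431 mm⁴
Total I = 15 531 683 mm⁴.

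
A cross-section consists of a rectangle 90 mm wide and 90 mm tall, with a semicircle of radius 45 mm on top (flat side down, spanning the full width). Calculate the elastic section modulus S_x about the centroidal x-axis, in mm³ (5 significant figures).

S_x ≈ 2.1274 × 10⁵ mm³

Decompose the section into non-overlapping parts with the origin at the bottom-left of its bounding rectangle.
Rectangular body: 90 × 90, A = 8 100 mm², y = 45 mm, Ī = 5 467 500 mm⁴.
Semicircular cap: semicircle r = 45, A = 3180.863 mm², y = 109.0986 mm, Ī = 450072.1 mm⁴.
Centroid: ȳ = ΣA·y / ΣA = 63.07387 mm.
Transfer each piece to the centroidal x-axis using Ī + A·d² with d = y − 63.07387:
  rectangular body: d = -18.07387 mm → contributes +8 113 484 mm⁴
  semicircular cap: d = 46.02473 mm → contributes +7 188 015 mm⁴
Total I = 15 301 499 mm⁴.
Extreme fibre distance c = 71.92613 mm; S = I/c = 212739.1 mm³.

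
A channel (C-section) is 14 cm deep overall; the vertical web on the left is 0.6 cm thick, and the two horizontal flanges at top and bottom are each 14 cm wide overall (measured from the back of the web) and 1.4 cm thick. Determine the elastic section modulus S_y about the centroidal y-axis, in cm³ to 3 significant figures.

Break the section into simple shapes (no overlaps), measuring from the bottom-left corner of the bounding box.
Web: 0.6 × 14, A = 8.4 cm², x = 0.3 cm, Ī = 0.252 cm⁴.
Top flange (beyond web): 13.4 × 1.4, A = 18.76 cm², x = 7.3 cm, Ī = 280.71 cm⁴.
Bottom flange (beyond web): 13.4 × 1.4, A = 18.76 cm², x = 7.3 cm, Ī = 280.71 cm⁴.
Centroid: x̄ = ΣA·x / ΣA = 6.0195 cm.
Transfer each piece to the centroidal y-axis using Ī + A·d² with d = x − 6.0195:
  web: d = -5.7195 cm → contributes +275.04 cm⁴
  top flange (beyond web): d = 1.2805 cm → contributes +311.47 cm⁴
  bottom flange (beyond web): d = 1.2805 cm → contributes +311.47 cm⁴
Total I = 897.98 cm⁴.
Extreme fibre distance c = 7.9805 cm; S = I/c = 112.52 cm³.

S_y ≈ 113 cm³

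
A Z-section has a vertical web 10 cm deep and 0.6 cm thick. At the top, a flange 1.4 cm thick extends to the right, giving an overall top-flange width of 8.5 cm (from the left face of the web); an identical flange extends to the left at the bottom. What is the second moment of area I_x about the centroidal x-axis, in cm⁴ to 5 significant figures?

Treat the section as a set of non-overlapping primitives; coordinates are from the bounding-box lower-left.
Web: 0.6 × 10, A = 6 cm², y = 5 cm, Ī = 50 cm⁴.
Top flange (beyond web): 7.9 × 1.4, A = 11.06 cm², y = 9.3 cm, Ī = 1.806467 cm⁴.
Bottom flange (beyond web): 7.9 × 1.4, A = 11.06 cm², y = 0.7 cm, Ī = 1.806467 cm⁴.
Centroid: ȳ = ΣA·y / ΣA = 5 cm.
Transfer each piece to the centroidal x-axis using Ī + A·d² with d = y − 5:
  web: d = 0 cm → contributes +50 cm⁴
  top flange (beyond web): d = 4.3 cm → contributes +206.3059 cm⁴
  bottom flange (beyond web): d = -4.3 cm → contributes +206.3059 cm⁴
Total I = 462.6117 cm⁴.

I_x ≈ 462.61 cm⁴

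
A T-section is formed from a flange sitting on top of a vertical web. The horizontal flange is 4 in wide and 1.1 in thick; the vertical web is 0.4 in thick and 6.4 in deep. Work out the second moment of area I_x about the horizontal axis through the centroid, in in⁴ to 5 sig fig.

I_x ≈ 31.940 in⁴

Split into non-overlapping primitives; take the origin at the lower-left of the bounding box.
Flange: 4 × 1.1, A = 4.4 in², y = 6.95 in, Ī = 0.4436667 in⁴.
Web: 0.4 × 6.4, A = 2.56 in², y = 3.2 in, Ī = 8.738133 in⁴.
Centroid: ȳ = ΣA·y / ΣA = 5.57069 in.
Transfer each piece to the horizontal axis through the centroid using Ī + A·d² with d = y − 5.57069:
  flange: d = 1.37931 in → contributes +8.814654 in⁴
  web: d = -2.37069 in → contributes +23.12577 in⁴
Total I = 31.94042 in⁴.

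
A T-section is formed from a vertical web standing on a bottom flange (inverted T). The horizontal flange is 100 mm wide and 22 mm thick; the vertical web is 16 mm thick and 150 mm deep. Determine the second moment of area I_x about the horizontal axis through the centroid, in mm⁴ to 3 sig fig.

I_x ≈ 1.31 × 10⁷ mm⁴

Break the section into simple shapes (no overlaps), measuring from the bottom-left corner of the bounding box.
Flange: 100 × 22, A = 2 200 mm², y = 11 mm, Ī = 88 733 mm⁴.
Web: 16 × 150, A = 2 400 mm², y = 97 mm, Ī = 4 500 000 mm⁴.
Centroid: ȳ = ΣA·y / ΣA = 55.87 mm.
Transfer each piece to the horizontal axis through the centroid using Ī + A·d² with d = y − 55.87:
  flange: d = -44.87 mm → contributes +4 517 945 mm⁴
  web: d = 41.13 mm → contributes +8 560 110 mm⁴
Total I = 13 078 055 mm⁴.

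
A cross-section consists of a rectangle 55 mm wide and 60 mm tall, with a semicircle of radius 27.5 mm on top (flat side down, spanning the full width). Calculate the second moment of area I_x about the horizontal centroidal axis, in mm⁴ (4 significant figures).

I_x ≈ 2.570 × 10⁶ mm⁴

Split into non-overlapping primitives; take the origin at the lower-left of the bounding box.
Rectangular body: 55 × 60, A = 3 300 mm², y = 30 mm, Ī = 990 000 mm⁴.
Semicircular cap: semicircle r = 27.5, A = 1187.91 mm², y = 71.6714 mm, Ī = 62771.5 mm⁴.
Centroid: ȳ = ΣA·y / ΣA = 41.0301 mm.
Transfer each piece to the horizontal centroidal axis using Ī + A·d² with d = y − 41.0301:
  rectangular body: d = -11.0301 mm → contributes +1 391 486 mm⁴
  semicircular cap: d = 30.6413 mm → contributes +1 178 091 mm⁴
Total I = 2 569 577 mm⁴.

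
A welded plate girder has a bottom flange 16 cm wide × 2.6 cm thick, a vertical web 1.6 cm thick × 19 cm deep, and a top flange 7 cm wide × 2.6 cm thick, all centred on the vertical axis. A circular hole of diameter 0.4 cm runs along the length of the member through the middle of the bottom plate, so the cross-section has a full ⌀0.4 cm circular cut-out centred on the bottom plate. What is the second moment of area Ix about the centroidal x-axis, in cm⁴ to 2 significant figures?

Decompose the section into non-overlapping parts with the origin at the bottom-left of its bounding rectangle.
Bottom plate: 16 × 2.6, A = 41.6 cm², y = 1.3 cm, Ī = 23.43 cm⁴.
Web plate: 1.6 × 19, A = 30.4 cm², y = 12.1 cm, Ī = 914.5 cm⁴.
Top plate: 7 × 2.6, A = 18.2 cm², y = 22.9 cm, Ī = 10.25 cm⁴.
Hole (subtracted): ⌀0.4, A = 0.1257 cm², y = 1.3 cm, Ī = 0.001257 cm⁴.
Centroid: ȳ = ΣA·y / ΣA = 9.309 cm.
Transfer each piece to the centroidal x-axis using Ī + A·d² with d = y − 9.309:
  bottom plate: d = -8.009 cm → contributes +2 692 cm⁴
  web plate: d = 2.791 cm → contributes +1 151 cm⁴
  top plate: d = 13.59 cm → contributes +3 372 cm⁴
  hole: d = -8.009 cm → contributes −8.063 cm⁴
Total I = 7 207 cm⁴.

Ix ≈ 7200 cm⁴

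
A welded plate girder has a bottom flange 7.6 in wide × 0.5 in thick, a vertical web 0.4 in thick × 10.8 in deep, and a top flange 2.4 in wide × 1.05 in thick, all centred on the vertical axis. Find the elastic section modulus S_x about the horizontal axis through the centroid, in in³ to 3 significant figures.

S_x ≈ 35.1 in³

Treat the section as a set of non-overlapping primitives; coordinates are from the bounding-box lower-left.
Bottom plate: 7.6 × 0.5, A = 3.8 in², y = 0.25 in, Ī = 0.079167 in⁴.
Web plate: 0.4 × 10.8, A = 4.32 in², y = 5.9 in, Ī = 41.99 in⁴.
Top plate: 2.4 × 1.05, A = 2.52 in², y = 11.825 in, Ī = 0.23153 in⁴.
Centroid: ȳ = ΣA·y / ΣA = 5.2854 in.
Transfer each piece to the horizontal axis through the centroid using Ī + A·d² with d = y − 5.2854:
  bottom plate: d = -5.0354 in → contributes +96.43 in⁴
  web plate: d = 0.61457 in → contributes +43.622 in⁴
  top plate: d = 6.5396 in → contributes +108 in⁴
Total I = 248.05 in⁴.
Extreme fibre distance c = 7.0646 in; S = I/c = 35.112 in³.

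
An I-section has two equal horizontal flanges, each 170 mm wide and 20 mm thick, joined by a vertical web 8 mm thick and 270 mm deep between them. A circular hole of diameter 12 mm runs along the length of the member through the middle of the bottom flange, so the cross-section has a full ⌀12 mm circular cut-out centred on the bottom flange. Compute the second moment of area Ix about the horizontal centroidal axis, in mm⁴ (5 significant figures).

Break the section into simple shapes (no overlaps), measuring from the bottom-left corner of the bounding box.
Bottom flange: 170 × 20, A = 3 400 mm², y = 10 mm, Ī = 113333.3 mm⁴.
Web: 8 × 270, A = 2 160 mm², y = 155 mm, Ī = 13 122 000 mm⁴.
Top flange: 170 × 20, A = 3 400 mm², y = 300 mm, Ī = 113333.3 mm⁴.
Hole (subtracted): ⌀12, A = 113.0973 mm², y = 10 mm, Ī = 1017.876 mm⁴.
Centroid: ȳ = ΣA·y / ΣA = 156.8537 mm.
Transfer each piece to the horizontal centroidal axis using Ī + A·d² with d = y − 156.8537:
  bottom flange: d = -146.8537 mm → contributes +73 437 721 mm⁴
  web: d = -1.853656 mm → contributes +13 129 422 mm⁴
  top flange: d = 143.1463 mm → contributes +69 782 311 mm⁴
  hole: d = -146.8537 mm → contributes −2 440 075 mm⁴
Total I = 153 909 379 mm⁴.

Ix ≈ 1.5391 × 10⁸ mm⁴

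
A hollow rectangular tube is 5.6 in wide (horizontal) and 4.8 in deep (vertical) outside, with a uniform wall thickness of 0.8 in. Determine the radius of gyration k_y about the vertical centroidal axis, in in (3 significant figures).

k_y ≈ 1.94 in

Split into non-overlapping primitives; take the origin at the lower-left of the bounding box.
Outer rectangle: 5.6 × 4.8, A = 26.88 in², x = 2.8 in, Ī = 70.246 in⁴.
Inner void (subtracted): 4 × 3.2, A = 12.8 in², x = 2.8 in, Ī = 17.067 in⁴.
By symmetry the centroid is at mid-width, x̄ = 2.8 in.
All pieces are centred on the vertical centroidal axis, so I = ΣĪ (holes subtracted) = 53.18 in⁴.
Radius of gyration: k = √(I/A) = √(53.18 / 14.08) = 1.9434 in.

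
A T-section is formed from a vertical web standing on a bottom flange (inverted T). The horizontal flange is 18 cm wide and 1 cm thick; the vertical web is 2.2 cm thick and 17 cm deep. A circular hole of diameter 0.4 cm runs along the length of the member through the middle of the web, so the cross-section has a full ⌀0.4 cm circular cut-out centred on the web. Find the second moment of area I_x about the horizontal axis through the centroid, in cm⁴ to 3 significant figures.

I_x ≈ 1890 cm⁴

Break the section into simple shapes (no overlaps), measuring from the bottom-left corner of the bounding box.
Flange: 18 × 1, A = 18 cm², y = 0.5 cm, Ī = 1.5 cm⁴.
Web: 2.2 × 17, A = 37.4 cm², y = 9.5 cm, Ī = 900.72 cm⁴.
Hole (subtracted): ⌀0.4, A = 0.12566 cm², y = 9.5 cm, Ī = 0.0012566 cm⁴.
Centroid: ȳ = ΣA·y / ΣA = 6.5692 cm.
Transfer each piece to the horizontal axis through the centroid using Ī + A·d² with d = y − 6.5692:
  flange: d = -6.0692 cm → contributes +664.53 cm⁴
  web: d = 2.9308 cm → contributes +1 222 cm⁴
  hole: d = 2.9308 cm → contributes −1.0807 cm⁴
Total I = 1885.4 cm⁴.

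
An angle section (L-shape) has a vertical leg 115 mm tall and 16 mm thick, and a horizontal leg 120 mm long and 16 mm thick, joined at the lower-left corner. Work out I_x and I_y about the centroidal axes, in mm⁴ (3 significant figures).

Split into non-overlapping primitives; take the origin at the lower-left of the bounding box.
Vertical leg: 16 × 115, A = 1 840 mm², y = 57.5 mm, Ī = 2 027 833 mm⁴.
Horizontal leg (remainder): 104 × 16, A = 1 664 mm², y = 8 mm, Ī = 35 499 mm⁴.
Centroid: ȳ = ΣA·y / ΣA = 33.993 mm.
Transfer each piece to the centroidal x-axis using Ī + A·d² with d = y − 33.993:
  vertical leg: d = 23.507 mm → contributes +3 044 566 mm⁴
  horizontal leg (remainder): d = -25.993 mm → contributes +1 159 770 mm⁴
Total I = 4 204 336 mm⁴.
For the y-axis: x̄ = 36.493 mm.
Repeating about the centroidal y-axis gives I_y = 4 684 716 mm⁴.

I_x ≈ 4.20 × 10⁶ mm⁴, I_y ≈ 4.68 × 10⁶ mm⁴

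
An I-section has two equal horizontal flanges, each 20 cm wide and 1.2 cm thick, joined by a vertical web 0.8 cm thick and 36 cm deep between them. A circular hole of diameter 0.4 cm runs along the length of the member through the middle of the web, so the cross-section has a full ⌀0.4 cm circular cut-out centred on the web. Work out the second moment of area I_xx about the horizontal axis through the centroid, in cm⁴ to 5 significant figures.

I_xx ≈ 1.9722 × 10⁴ cm⁴

Split into non-overlapping primitives; take the origin at the lower-left of the bounding box.
Bottom flange: 20 × 1.2, A = 24 cm², y = 0.6 cm, Ī = 2.88 cm⁴.
Web: 0.8 × 36, A = 28.8 cm², y = 19.2 cm, Ī = 3110.4 cm⁴.
Top flange: 20 × 1.2, A = 24 cm², y = 37.8 cm, Ī = 2.88 cm⁴.
Hole (subtracted): ⌀0.4, A = 0.1256637 cm², y = 19.2 cm, Ī = 0.001256637 cm⁴.
By symmetry the centroid is at mid-height, ȳ = 19.2 cm.
Transfer each piece to the horizontal axis through the centroid using Ī + A·d² with d = y − 19.2:
  bottom flange: d = -18.6 cm → contributes +8305.92 cm⁴
  web: d = 0 cm → contributes +3110.4 cm⁴
  top flange: d = 18.6 cm → contributes +8305.92 cm⁴
  hole: d = 0 cm → contributes −0.001256637 cm⁴
Total I = 19722.24 cm⁴.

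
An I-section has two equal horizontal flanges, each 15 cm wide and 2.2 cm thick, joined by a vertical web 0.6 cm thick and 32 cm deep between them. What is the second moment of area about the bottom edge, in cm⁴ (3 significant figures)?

I_base ≈ 4.92 × 10⁴ cm⁴

Decompose the section into non-overlapping parts with the origin at the bottom-left of its bounding rectangle.
Bottom flange: 15 × 2.2, A = 33 cm², y = 1.1 cm, Ī = 13.31 cm⁴.
Web: 0.6 × 32, A = 19.2 cm², y = 18.2 cm, Ī = 1638.4 cm⁴.
Top flange: 15 × 2.2, A = 33 cm², y = 35.3 cm, Ī = 13.31 cm⁴.
Transfer each piece to the bottom edge using Ī + A·d² with d = y − 0:
  bottom flange: d = 1.1 cm → contributes +53.24 cm⁴
  web: d = 18.2 cm → contributes +7998.2 cm⁴
  top flange: d = 35.3 cm → contributes +41 134 cm⁴
Total I = 49 186 cm⁴.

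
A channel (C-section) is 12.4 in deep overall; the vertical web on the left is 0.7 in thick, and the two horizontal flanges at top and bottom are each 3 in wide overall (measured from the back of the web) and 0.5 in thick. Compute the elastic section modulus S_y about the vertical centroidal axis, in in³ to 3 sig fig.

Treat the section as a set of non-overlapping primitives; coordinates are from the bounding-box lower-left.
Web: 0.7 × 12.4, A = 8.68 in², x = 0.35 in, Ī = 0.35443 in⁴.
Top flange (beyond web): 2.3 × 0.5, A = 1.15 in², x = 1.85 in, Ī = 0.50696 in⁴.
Bottom flange (beyond web): 2.3 × 0.5, A = 1.15 in², x = 1.85 in, Ī = 0.50696 in⁴.
Centroid: x̄ = ΣA·x / ΣA = 0.66421 in.
Transfer each piece to the vertical centroidal axis using Ī + A·d² with d = x − 0.66421:
  web: d = -0.31421 in → contributes +1.2114 in⁴
  top flange (beyond web): d = 1.1858 in → contributes +2.124 in⁴
  bottom flange (beyond web): d = 1.1858 in → contributes +2.124 in⁴
Total I = 5.4593 in⁴.
Extreme fibre distance c = 2.3358 in; S = I/c = 2.3373 in³.

S_y ≈ 2.34 in³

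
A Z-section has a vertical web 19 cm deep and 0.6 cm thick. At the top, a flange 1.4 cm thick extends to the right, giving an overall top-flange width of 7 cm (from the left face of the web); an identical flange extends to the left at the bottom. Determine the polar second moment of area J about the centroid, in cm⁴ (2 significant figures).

Decompose the section into non-overlapping parts with the origin at the bottom-left of its bounding rectangle.
Web: 0.6 × 19, A = 11.4 cm², y = 9.5 cm, Ī = 343 cm⁴.
Top flange (beyond web): 6.4 × 1.4, A = 8.96 cm², y = 18.3 cm, Ī = 1.463 cm⁴.
Bottom flange (beyond web): 6.4 × 1.4, A = 8.96 cm², y = 0.7 cm, Ī = 1.463 cm⁴.
Centroid: ȳ = ΣA·y / ΣA = 9.5 cm.
Transfer each piece to the centroidal x-axis using Ī + A·d² with d = y − 9.5:
  web: d = 0 cm → contributes +343 cm⁴
  top flange (beyond web): d = 8.8 cm → contributes +695.3 cm⁴
  bottom flange (beyond web): d = -8.8 cm → contributes +695.3 cm⁴
Total I = 1 734 cm⁴.
For the y-axis: x̄ = 6.7 cm.
Repeating about the centroidal y-axis gives I_y = 281 cm⁴.
Polar second moment: J = I_x + I_y = 2 015 cm⁴.

J ≈ 2000 cm⁴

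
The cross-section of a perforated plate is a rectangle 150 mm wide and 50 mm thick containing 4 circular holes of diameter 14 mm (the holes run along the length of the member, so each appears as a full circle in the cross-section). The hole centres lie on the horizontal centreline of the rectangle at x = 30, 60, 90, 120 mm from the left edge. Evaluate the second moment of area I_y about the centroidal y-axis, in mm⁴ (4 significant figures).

Treat the section as a set of non-overlapping primitives; coordinates are from the bounding-box lower-left.
Plate: 150 × 50, A = 7 500 mm², x = 75 mm, Ī = 14 062 500 mm⁴.
Hole 1 (subtracted): ⌀14, A = 153.938 mm², x = 30 mm, Ī = 1885.74 mm⁴.
Hole 2 (subtracted): ⌀14, A = 153.938 mm², x = 60 mm, Ī = 1885.74 mm⁴.
Hole 3 (subtracted): ⌀14, A = 153.938 mm², x = 90 mm, Ī = 1885.74 mm⁴.
Hole 4 (subtracted): ⌀14, A = 153.938 mm², x = 120 mm, Ī = 1885.74 mm⁴.
By symmetry the centroid is at mid-width, x̄ = 75 mm.
Transfer each piece to the centroidal y-axis using Ī + A·d² with d = x − 75:
  plate: d = 0 mm → contributes +14 062 500 mm⁴
  hole 1: d = -45 mm → contributes −313 610 mm⁴
  hole 2: d = -15 mm → contributes −36521.8 mm⁴
  hole 3: d = 15 mm → contributes −36521.8 mm⁴
  hole 4: d = 45 mm → contributes −313 610 mm⁴
Total I = 13 362 236 mm⁴.

I_y ≈ 1.336 × 10⁷ mm⁴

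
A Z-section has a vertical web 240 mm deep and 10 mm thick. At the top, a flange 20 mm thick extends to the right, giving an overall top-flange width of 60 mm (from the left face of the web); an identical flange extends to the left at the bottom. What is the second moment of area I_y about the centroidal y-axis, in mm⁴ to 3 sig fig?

Treat the section as a set of non-overlapping primitives; coordinates are from the bounding-box lower-left.
Web: 10 × 240, A = 2 400 mm², x = 55 mm, Ī = 20 000 mm⁴.
Top flange (beyond web): 50 × 20, A = 1 000 mm², x = 85 mm, Ī = 208 333 mm⁴.
Bottom flange (beyond web): 50 × 20, A = 1 000 mm², x = 25 mm, Ī = 208 333 mm⁴.
Centroid: x̄ = ΣA·x / ΣA = 55 mm.
Transfer each piece to the centroidal y-axis using Ī + A·d² with d = x − 55:
  web: d = 0 mm → contributes +20 000 mm⁴
  top flange (beyond web): d = 30 mm → contributes +1 108 333 mm⁴
  bottom flange (beyond web): d = -30 mm → contributes +1 108 333 mm⁴
Total I = 2 236 667 mm⁴.

I_y ≈ 2.24 × 10⁶ mm⁴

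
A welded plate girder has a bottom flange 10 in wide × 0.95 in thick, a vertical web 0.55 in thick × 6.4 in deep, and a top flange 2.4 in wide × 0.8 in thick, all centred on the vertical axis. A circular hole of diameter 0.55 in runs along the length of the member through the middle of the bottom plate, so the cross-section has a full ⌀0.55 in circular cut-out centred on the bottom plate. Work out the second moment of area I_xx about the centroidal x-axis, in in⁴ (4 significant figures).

I_xx ≈ 112.8 in⁴

Treat the section as a set of non-overlapping primitives; coordinates are from the bounding-box lower-left.
Bottom plate: 10 × 0.95, A = 9.5 in², y = 0.475 in, Ī = 0.714479 in⁴.
Web plate: 0.55 × 6.4, A = 3.52 in², y = 4.15 in, Ī = 12.0149 in⁴.
Top plate: 2.4 × 0.8, A = 1.92 in², y = 7.75 in, Ī = 0.1024 in⁴.
Hole (subtracted): ⌀0.55, A = 0.237583 in², y = 0.475 in, Ī = 0.0044918 in⁴.
Centroid: ȳ = ΣA·y / ΣA = 2.3049 in.
Transfer each piece to the centroidal x-axis using Ī + A·d² with d = y − 2.3049:
  bottom plate: d = -1.8299 in → contributes +32.5257 in⁴
  web plate: d = 1.8451 in → contributes +23.9984 in⁴
  top plate: d = 5.4451 in → contributes +57.0286 in⁴
  hole: d = -1.8299 in → contributes −0.800049 in⁴
Total I = 112.753 in⁴.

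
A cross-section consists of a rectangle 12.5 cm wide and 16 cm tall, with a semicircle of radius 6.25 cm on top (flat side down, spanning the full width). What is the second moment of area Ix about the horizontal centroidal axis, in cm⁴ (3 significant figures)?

Ix ≈ 9760 cm⁴

Break the section into simple shapes (no overlaps), measuring from the bottom-left corner of the bounding box.
Rectangular body: 12.5 × 16, A = 200 cm², y = 8 cm, Ī = 4266.7 cm⁴.
Semicircular cap: semicircle r = 6.25, A = 61.359 cm², y = 18.653 cm, Ī = 167.48 cm⁴.
Centroid: ȳ = ΣA·y / ΣA = 10.501 cm.
Transfer each piece to the horizontal centroidal axis using Ī + A·d² with d = y − 10.501:
  rectangular body: d = -2.5009 cm → contributes +5517.6 cm⁴
  semicircular cap: d = 8.1517 cm → contributes +4244.8 cm⁴
Total I = 9762.4 cm⁴.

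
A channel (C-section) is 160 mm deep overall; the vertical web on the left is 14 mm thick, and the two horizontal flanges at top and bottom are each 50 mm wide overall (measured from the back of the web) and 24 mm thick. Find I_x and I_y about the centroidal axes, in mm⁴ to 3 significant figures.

I_x ≈ 1.29 × 10⁷ mm⁴, I_y ≈ 8.33 × 10⁵ mm⁴

Decompose the section into non-overlapping parts with the origin at the bottom-left of its bounding rectangle.
Web: 14 × 160, A = 2 240 mm², y = 80 mm, Ī = 4 778 667 mm⁴.
Top flange (beyond web): 36 × 24, A = 864 mm², y = 148 mm, Ī = 41 472 mm⁴.
Bottom flange (beyond web): 36 × 24, A = 864 mm², y = 12 mm, Ī = 41 472 mm⁴.
By symmetry the centroid is at mid-height, ȳ = 80 mm.
Transfer each piece to the centroidal x-axis using Ī + A·d² with d = y − 80:
  web: d = 0 mm → contributes +4 778 667 mm⁴
  top flange (beyond web): d = 68 mm → contributes +4 036 608 mm⁴
  bottom flange (beyond web): d = -68 mm → contributes +4 036 608 mm⁴
Total I = 12 851 883 mm⁴.
For the y-axis: x̄ = 17.887 mm.
Repeating about the centroidal y-axis gives I_y = 832 888 mm⁴.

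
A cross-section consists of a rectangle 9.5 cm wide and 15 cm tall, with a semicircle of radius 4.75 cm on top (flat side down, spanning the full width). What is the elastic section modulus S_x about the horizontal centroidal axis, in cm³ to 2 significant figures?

S_x ≈ 510 cm³

Treat the section as a set of non-overlapping primitives; coordinates are from the bounding-box lower-left.
Rectangular body: 9.5 × 15, A = 142.5 cm², y = 7.5 cm, Ī = 2 672 cm⁴.
Semicircular cap: semicircle r = 4.75, A = 35.44 cm², y = 17.02 cm, Ī = 55.87 cm⁴.
Centroid: ȳ = ΣA·y / ΣA = 9.395 cm.
Transfer each piece to the horizontal centroidal axis using Ī + A·d² with d = y − 9.395:
  rectangular body: d = -1.895 cm → contributes +3 184 cm⁴
  semicircular cap: d = 7.621 cm → contributes +2 114 cm⁴
Total I = 5 298 cm⁴.
Extreme fibre distance c = 10.35 cm; S = I/c = 511.6 cm³.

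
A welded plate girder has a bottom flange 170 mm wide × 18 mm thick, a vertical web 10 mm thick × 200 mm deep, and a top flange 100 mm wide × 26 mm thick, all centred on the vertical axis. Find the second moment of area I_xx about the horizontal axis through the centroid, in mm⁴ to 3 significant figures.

I_xx ≈ 7.62 × 10⁷ mm⁴

Break the section into simple shapes (no overlaps), measuring from the bottom-left corner of the bounding box.
Bottom plate: 170 × 18, A = 3 060 mm², y = 9 mm, Ī = 82 620 mm⁴.
Web plate: 10 × 200, A = 2 000 mm², y = 118 mm, Ī = 6 666 667 mm⁴.
Top plate: 100 × 26, A = 2 600 mm², y = 231 mm, Ī = 146 467 mm⁴.
Centroid: ȳ = ΣA·y / ΣA = 112.81 mm.
Transfer each piece to the horizontal axis through the centroid using Ī + A·d² with d = y − 112.81:
  bottom plate: d = -103.81 mm → contributes +33 060 037 mm⁴
  web plate: d = 5.188 mm → contributes +6 720 497 mm⁴
  top plate: d = 118.19 mm → contributes +36 464 309 mm⁴
Total I = 76 244 843 mm⁴.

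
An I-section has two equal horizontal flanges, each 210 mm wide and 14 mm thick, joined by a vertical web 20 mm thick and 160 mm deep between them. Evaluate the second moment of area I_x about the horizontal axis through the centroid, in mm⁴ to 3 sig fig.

I_x ≈ 5.14 × 10⁷ mm⁴

Treat the section as a set of non-overlapping primitives; coordinates are from the bounding-box lower-left.
Bottom flange: 210 × 14, A = 2 940 mm², y = 7 mm, Ī = 48 020 mm⁴.
Web: 20 × 160, A = 3 200 mm², y = 94 mm, Ī = 6 826 667 mm⁴.
Top flange: 210 × 14, A = 2 940 mm², y = 181 mm, Ī = 48 020 mm⁴.
By symmetry the centroid is at mid-height, ȳ = 94 mm.
Transfer each piece to the horizontal axis through the centroid using Ī + A·d² with d = y − 94:
  bottom flange: d = -87 mm → contributes +22 300 880 mm⁴
  web: d = 0 mm → contributes +6 826 667 mm⁴
  top flange: d = 87 mm → contributes +22 300 880 mm⁴
Total I = 51 428 427 mm⁴.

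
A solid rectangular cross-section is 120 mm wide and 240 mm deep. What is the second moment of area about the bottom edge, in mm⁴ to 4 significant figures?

The section: 120 × 240, A = 28 800 mm², y = 120 mm, Ī = 138 240 000 mm⁴.
Transfer it to the base of the section using Ī + A·d² with d = y − 0:
  the section: d = 120 mm → contributes +552 960 000 mm⁴
Total I = 552 960 000 mm⁴.

I_base ≈ 5.530 × 10⁸ mm⁴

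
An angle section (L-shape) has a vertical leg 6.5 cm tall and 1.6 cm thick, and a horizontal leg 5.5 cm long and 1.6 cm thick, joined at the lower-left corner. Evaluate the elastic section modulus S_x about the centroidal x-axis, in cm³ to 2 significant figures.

Decompose the section into non-overlapping parts with the origin at the bottom-left of its bounding rectangle.
Vertical leg: 1.6 × 6.5, A = 10.4 cm², y = 3.25 cm, Ī = 36.62 cm⁴.
Horizontal leg (remainder): 3.9 × 1.6, A = 6.24 cm², y = 0.8 cm, Ī = 1.331 cm⁴.
Centroid: ȳ = ΣA·y / ΣA = 2.331 cm.
Transfer each piece to the centroidal x-axis using Ī + A·d² with d = y − 2.331:
  vertical leg: d = 0.9188 cm → contributes +45.4 cm⁴
  horizontal leg (remainder): d = -1.531 cm → contributes +15.96 cm⁴
Total I = 61.36 cm⁴.
Extreme fibre distance c = 4.169 cm; S = I/c = 14.72 cm³.

S_x ≈ 15 cm³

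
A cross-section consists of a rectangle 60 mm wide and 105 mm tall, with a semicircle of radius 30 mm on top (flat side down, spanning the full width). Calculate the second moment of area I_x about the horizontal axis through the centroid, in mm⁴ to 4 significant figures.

Treat the section as a set of non-overlapping primitives; coordinates are from the bounding-box lower-left.
Rectangular body: 60 × 105, A = 6 300 mm², y = 52.5 mm, Ī = 5 788 125 mm⁴.
Semicircular cap: semicircle r = 30, A = 1413.72 mm², y = 117.732 mm, Ī = 88903.1 mm⁴.
Centroid: ȳ = ΣA·y / ΣA = 64.4553 mm.
Transfer each piece to the horizontal axis through the centroid using Ī + A·d² with d = y − 64.4553:
  rectangular body: d = -11.9553 mm → contributes +6 688 585 mm⁴
  semicircular cap: d = 53.2771 mm → contributes +4 101 659 mm⁴
Total I = 10 790 245 mm⁴.

I_x ≈ 1.079 × 10⁷ mm⁴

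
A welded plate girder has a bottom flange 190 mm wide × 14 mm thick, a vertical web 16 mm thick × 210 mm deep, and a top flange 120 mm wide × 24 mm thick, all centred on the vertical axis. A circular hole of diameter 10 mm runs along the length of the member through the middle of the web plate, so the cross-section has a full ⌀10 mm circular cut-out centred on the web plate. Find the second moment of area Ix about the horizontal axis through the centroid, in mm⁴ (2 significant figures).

Ix ≈ 8.5 × 10⁷ mm⁴

Break the section into simple shapes (no overlaps), measuring from the bottom-left corner of the bounding box.
Bottom plate: 190 × 14, A = 2 660 mm², y = 7 mm, Ī = 43 447 mm⁴.
Web plate: 16 × 210, A = 3 360 mm², y = 119 mm, Ī = 12 348 000 mm⁴.
Top plate: 120 × 24, A = 2 880 mm², y = 236 mm, Ī = 138 240 mm⁴.
Hole (subtracted): ⌀10, A = 78.54 mm², y = 119 mm, Ī = 490.9 mm⁴.
Centroid: ȳ = ΣA·y / ΣA = 123.4 mm.
Transfer each piece to the horizontal axis through the centroid using Ī + A·d² with d = y − 123.4:
  bottom plate: d = -116.4 mm → contributes +36 099 517 mm⁴
  web plate: d = -4.426 mm → contributes +12 413 808 mm⁴
  top plate: d = 112.6 mm → contributes +36 636 486 mm⁴
  hole: d = -4.426 mm → contributes −2 029 mm⁴
Total I = 85 147 781 mm⁴.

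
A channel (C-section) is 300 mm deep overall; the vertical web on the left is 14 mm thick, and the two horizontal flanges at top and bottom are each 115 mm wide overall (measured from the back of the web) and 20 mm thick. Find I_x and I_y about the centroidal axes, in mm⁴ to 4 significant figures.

Break the section into simple shapes (no overlaps), measuring from the bottom-left corner of the bounding box.
Web: 14 × 300, A = 4 200 mm², y = 150 mm, Ī = 31 500 000 mm⁴.
Top flange (beyond web): 101 × 20, A = 2 020 mm², y = 290 mm, Ī = 67333.3 mm⁴.
Bottom flange (beyond web): 101 × 20, A = 2 020 mm², y = 10 mm, Ī = 67333.3 mm⁴.
By symmetry the centroid is at mid-height, ȳ = 150 mm.
Transfer each piece to the centroidal x-axis using Ī + A·d² with d = y − 150:
  web: d = 0 mm → contributes +31 500 000 mm⁴
  top flange (beyond web): d = 140 mm → contributes +39 659 333 mm⁴
  bottom flange (beyond web): d = -140 mm → contributes +39 659 333 mm⁴
Total I = 110 818 667 mm⁴.
For the y-axis: x̄ = 35.1917 mm.
Repeating about the centroidal y-axis gives I_y = 10 311 244 mm⁴.

I_x ≈ 1.108 × 10⁸ mm⁴, I_y ≈ 1.031 × 10⁷ mm⁴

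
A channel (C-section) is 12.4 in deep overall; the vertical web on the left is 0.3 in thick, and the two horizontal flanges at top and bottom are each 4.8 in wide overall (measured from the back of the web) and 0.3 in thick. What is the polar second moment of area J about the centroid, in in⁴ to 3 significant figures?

J ≈ 160 in⁴

Decompose the section into non-overlapping parts with the origin at the bottom-left of its bounding rectangle.
Web: 0.3 × 12.4, A = 3.72 in², y = 6.2 in, Ī = 47.666 in⁴.
Top flange (beyond web): 4.5 × 0.3, A = 1.35 in², y = 12.25 in, Ī = 0.010125 in⁴.
Bottom flange (beyond web): 4.5 × 0.3, A = 1.35 in², y = 0.15 in, Ī = 0.010125 in⁴.
By symmetry the centroid is at mid-height, ȳ = 6.2 in.
Transfer each piece to the centroidal x-axis using Ī + A·d² with d = y − 6.2:
  web: d = 0 in → contributes +47.666 in⁴
  top flange (beyond web): d = 6.05 in → contributes +49.424 in⁴
  bottom flange (beyond web): d = -6.05 in → contributes +49.424 in⁴
Total I = 146.51 in⁴.
For the y-axis: x̄ = 1.1593 in.
Repeating about the centroidal y-axis gives I_y = 13.596 in⁴.
Polar second moment: J = I_x + I_y = 160.11 in⁴.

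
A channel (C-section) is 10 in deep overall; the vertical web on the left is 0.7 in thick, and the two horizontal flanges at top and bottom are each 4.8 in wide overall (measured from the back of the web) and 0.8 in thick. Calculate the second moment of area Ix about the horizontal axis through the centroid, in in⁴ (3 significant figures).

Split into non-overlapping primitives; take the origin at the lower-left of the bounding box.
Web: 0.7 × 10, A = 7 in², y = 5 in, Ī = 58.333 in⁴.
Top flange (beyond web): 4.1 × 0.8, A = 3.28 in², y = 9.6 in, Ī = 0.17493 in⁴.
Bottom flange (beyond web): 4.1 × 0.8, A = 3.28 in², y = 0.4 in, Ī = 0.17493 in⁴.
By symmetry the centroid is at mid-height, ȳ = 5 in.
Transfer each piece to the horizontal axis through the centroid using Ī + A·d² with d = y − 5:
  web: d = 0 in → contributes +58.333 in⁴
  top flange (beyond web): d = 4.6 in → contributes +69.58 in⁴
  bottom flange (beyond web): d = -4.6 in → contributes +69.58 in⁴
Total I = 197.49 in⁴.

Ix ≈ 197 in⁴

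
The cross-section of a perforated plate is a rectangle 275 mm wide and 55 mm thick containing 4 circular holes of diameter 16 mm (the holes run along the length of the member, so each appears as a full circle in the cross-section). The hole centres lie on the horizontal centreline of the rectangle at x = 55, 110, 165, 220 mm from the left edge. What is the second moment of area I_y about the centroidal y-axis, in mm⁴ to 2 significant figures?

Break the section into simple shapes (no overlaps), measuring from the bottom-left corner of the bounding box.
Plate: 275 × 55, A = 15 125 mm², x = 137.5 mm, Ī = 95 319 010 mm⁴.
Hole 1 (subtracted): ⌀16, A = 201.1 mm², x = 55 mm, Ī = 3 217 mm⁴.
Hole 2 (subtracted): ⌀16, A = 201.1 mm², x = 110 mm, Ī = 3 217 mm⁴.
Hole 3 (subtracted): ⌀16, A = 201.1 mm², x = 165 mm, Ī = 3 217 mm⁴.
Hole 4 (subtracted): ⌀16, A = 201.1 mm², x = 220 mm, Ī = 3 217 mm⁴.
By symmetry the centroid is at mid-width, x̄ = 137.5 mm.
Transfer each piece to the centroidal y-axis using Ī + A·d² with d = x − 137.5:
  plate: d = 0 mm → contributes +95 319 010 mm⁴
  hole 1: d = -82.5 mm → contributes −1 371 695 mm⁴
  hole 2: d = -27.5 mm → contributes −155 270 mm⁴
  hole 3: d = 27.5 mm → contributes −155 270 mm⁴
  hole 4: d = 82.5 mm → contributes −1 371 695 mm⁴
Total I = 92 265 081 mm⁴.

I_y ≈ 9.2 × 10⁷ mm⁴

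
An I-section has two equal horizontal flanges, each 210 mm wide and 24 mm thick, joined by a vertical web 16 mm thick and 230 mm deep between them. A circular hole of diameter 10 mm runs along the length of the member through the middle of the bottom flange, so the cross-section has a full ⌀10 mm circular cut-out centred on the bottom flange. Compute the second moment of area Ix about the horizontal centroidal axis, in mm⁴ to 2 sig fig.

Split into non-overlapping primitives; take the origin at the lower-left of the bounding box.
Bottom flange: 210 × 24, A = 5 040 mm², y = 12 mm, Ī = 241 920 mm⁴.
Web: 16 × 230, A = 3 680 mm², y = 139 mm, Ī = 16 222 667 mm⁴.
Top flange: 210 × 24, A = 5 040 mm², y = 266 mm, Ī = 241 920 mm⁴.
Hole (subtracted): ⌀10, A = 78.54 mm², y = 12 mm, Ī = 490.9 mm⁴.
Centroid: ȳ = ΣA·y / ΣA = 139.7 mm.
Transfer each piece to the horizontal centroidal axis using Ī + A·d² with d = y − 139.7:
  bottom flange: d = -127.7 mm → contributes +82 468 068 mm⁴
  web: d = -0.7291 mm → contributes +16 224 623 mm⁴
  top flange: d = 126.3 mm → contributes +80 601 450 mm⁴
  hole: d = -127.7 mm → contributes −1 281 845 mm⁴
Total I = 178 012 295 mm⁴.

Ix ≈ 1.8 × 10⁸ mm⁴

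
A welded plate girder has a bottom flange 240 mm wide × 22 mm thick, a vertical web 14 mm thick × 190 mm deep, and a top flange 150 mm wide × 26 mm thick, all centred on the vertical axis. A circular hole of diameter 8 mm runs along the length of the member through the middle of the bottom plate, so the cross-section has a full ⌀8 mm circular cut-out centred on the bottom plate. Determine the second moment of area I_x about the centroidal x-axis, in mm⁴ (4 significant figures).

Split into non-overlapping primitives; take the origin at the lower-left of the bounding box.
Bottom plate: 240 × 22, A = 5 280 mm², y = 11 mm, Ī = 212 960 mm⁴.
Web plate: 14 × 190, A = 2 660 mm², y = 117 mm, Ī = 8 002 167 mm⁴.
Top plate: 150 × 26, A = 3 900 mm², y = 225 mm, Ī = 219 700 mm⁴.
Hole (subtracted): ⌀8, A = 50.2655 mm², y = 11 mm, Ī = 201.062 mm⁴.
Centroid: ȳ = ΣA·y / ΣA = 105.706 mm.
Transfer each piece to the centroidal x-axis using Ī + A·d² with d = y − 105.706:
  bottom plate: d = -94.7061 mm → contributes +47 570 595 mm⁴
  web plate: d = 11.2939 mm → contributes +8 341 454 mm⁴
  top plate: d = 119.294 mm → contributes +55 720 717 mm⁴
  hole: d = -94.7061 mm → contributes −451 045 mm⁴
Total I = 111 181 721 mm⁴.

I_x ≈ 1.112 × 10⁸ mm⁴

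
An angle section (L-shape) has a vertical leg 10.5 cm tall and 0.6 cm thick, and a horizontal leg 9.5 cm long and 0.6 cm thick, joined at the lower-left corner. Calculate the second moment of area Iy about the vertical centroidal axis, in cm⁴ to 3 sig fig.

Iy ≈ 101 cm⁴

Treat the section as a set of non-overlapping primitives; coordinates are from the bounding-box lower-left.
Vertical leg: 0.6 × 10.5, A = 6.3 cm², x = 0.3 cm, Ī = 0.189 cm⁴.
Horizontal leg (remainder): 8.9 × 0.6, A = 5.34 cm², x = 5.05 cm, Ī = 35.248 cm⁴.
Centroid: x̄ = ΣA·x / ΣA = 2.4791 cm.
Transfer each piece to the vertical centroidal axis using Ī + A·d² with d = x − 2.4791:
  vertical leg: d = -2.1791 cm → contributes +30.105 cm⁴
  horizontal leg (remainder): d = 2.5709 cm → contributes +70.543 cm⁴
Total I = 100.65 cm⁴.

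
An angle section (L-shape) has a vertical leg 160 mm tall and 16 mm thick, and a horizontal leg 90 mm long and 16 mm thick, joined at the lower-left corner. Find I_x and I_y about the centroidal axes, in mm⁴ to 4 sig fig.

Treat the section as a set of non-overlapping primitives; coordinates are from the bounding-box lower-left.
Vertical leg: 16 × 160, A = 2 560 mm², y = 80 mm, Ī = 5 461 333 mm⁴.
Horizontal leg (remainder): 74 × 16, A = 1 184 mm², y = 8 mm, Ī = 25258.7 mm⁴.
Centroid: ȳ = ΣA·y / ΣA = 57.2308 mm.
Transfer each piece to the centroidal x-axis using Ī + A·d² with d = y − 57.2308:
  vertical leg: d = 22.7692 mm → contributes +6 788 534 mm⁴
  horizontal leg (remainder): d = -49.2308 mm → contributes +2 894 882 mm⁴
Total I = 9 683 417 mm⁴.
For the y-axis: x̄ = 22.2308 mm.
Repeating about the centroidal y-axis gives I_y = 2 234 297 mm⁴.

I_x ≈ 9.683 × 10⁶ mm⁴, I_y ≈ 2.234 × 10⁶ mm⁴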